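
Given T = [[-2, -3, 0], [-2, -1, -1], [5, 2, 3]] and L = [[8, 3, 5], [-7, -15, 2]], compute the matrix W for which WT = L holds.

Since T sits to the right of W, W = LT⁻¹.
det T = -1, so T⁻¹ = [[1, -9, -3], [-1, 6, 2], [-1, 11, 4]].
W = LT⁻¹ = [[8, 3, 5], [-7, -15, 2]] · [[1, -9, -3], [-1, 6, 2], [-1, 11, 4]] = [[0, 1, 2], [6, -5, -1]].

W = [[0, 1, 2], [6, -5, -1]]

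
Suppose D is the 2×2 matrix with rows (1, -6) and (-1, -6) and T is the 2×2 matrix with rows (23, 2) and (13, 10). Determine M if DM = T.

Left-multiplying both sides by D⁻¹ gives M = D⁻¹T.
det D = -12, so D⁻¹ = [[1/2, -1/2], [-1/12, -1/12]].
M = D⁻¹T = [[1/2, -1/2], [-1/12, -1/12]] · [[23, 2], [13, 10]] = [[5, -4], [-3, -1]].

M = [[5, -4], [-3, -1]]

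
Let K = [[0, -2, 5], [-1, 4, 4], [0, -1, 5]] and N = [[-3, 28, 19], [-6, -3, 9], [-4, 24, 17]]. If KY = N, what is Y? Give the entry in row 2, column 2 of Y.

-4

Since K multiplies Y on the left, Y = K⁻¹N.
det K = -5, so K⁻¹ = [[-24/5, -1, 28/5], [-1, 0, 1], [-1/5, 0, 2/5]].
Y = K⁻¹N = [[-24/5, -1, 28/5], [-1, 0, 1], [-1/5, 0, 2/5]] · [[-3, 28, 19], [-6, -3, 9], [-4, 24, 17]] = [[-2, 3, -5], [-1, -4, -2], [-1, 4, 3]].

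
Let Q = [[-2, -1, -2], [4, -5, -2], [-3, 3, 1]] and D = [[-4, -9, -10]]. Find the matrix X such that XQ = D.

X = [[4, 1, 0]]

Right-multiplying both sides by Q⁻¹ gives X = DQ⁻¹.
det Q = 2; the adjugate gives Q⁻¹ = [[1/2, -5/2, -4], [1, -4, -6], [-3/2, 9/2, 7]].
X = DQ⁻¹ = [[-4, -9, -10]] · [[1/2, -5/2, -4], [1, -4, -6], [-3/2, 9/2, 7]] = [[4, 1, 0]].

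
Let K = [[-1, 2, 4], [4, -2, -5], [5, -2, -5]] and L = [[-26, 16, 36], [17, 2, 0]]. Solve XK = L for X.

X = [[4, 2, -6], [5, -2, 6]]

Right-multiplying both sides by K⁻¹ gives X = LK⁻¹.
det K = -2, so K⁻¹ = [[0, -1, 1], [5/2, 15/2, -11/2], [-1, -4, 3]].
X = LK⁻¹ = [[-26, 16, 36], [17, 2, 0]] · [[0, -1, 1], [5/2, 15/2, -11/2], [-1, -4, 3]] = [[4, 2, -6], [5, -2, 6]].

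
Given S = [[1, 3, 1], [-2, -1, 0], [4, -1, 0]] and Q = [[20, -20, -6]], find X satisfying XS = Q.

Since S sits to the right of X, X = QS⁻¹.
det S = 6, so S⁻¹ = [[0, -1/6, 1/6], [0, -2/3, -1/3], [1, 13/6, 5/6]].
X = QS⁻¹ = [[20, -20, -6]] · [[0, -1/6, 1/6], [0, -2/3, -1/3], [1, 13/6, 5/6]] = [[-6, -3, 5]].

X = [[-6, -3, 5]]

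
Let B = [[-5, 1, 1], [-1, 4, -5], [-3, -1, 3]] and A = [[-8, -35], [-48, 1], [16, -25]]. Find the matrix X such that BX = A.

X = [[2, 6], [-4, -2], [6, -3]]

Since B multiplies X on the left, X = B⁻¹A.
B has determinant -4; B⁻¹ = [[-7/4, 1, 9/4], [-9/2, 3, 13/2], [-13/4, 2, 19/4]].
X = B⁻¹A = [[-7/4, 1, 9/4], [-9/2, 3, 13/2], [-13/4, 2, 19/4]] · [[-8, -35], [-48, 1], [16, -25]] = [[2, 6], [-4, -2], [6, -3]].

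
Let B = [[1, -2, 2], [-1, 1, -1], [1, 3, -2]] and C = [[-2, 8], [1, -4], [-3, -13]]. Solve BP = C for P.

Left-multiplying both sides by B⁻¹ gives P = B⁻¹C.
det B = -1; the adjugate gives B⁻¹ = [[-1, -2, 0], [3, 4, 1], [4, 5, 1]].
P = B⁻¹C = [[-1, -2, 0], [3, 4, 1], [4, 5, 1]] · [[-2, 8], [1, -4], [-3, -13]] = [[0, 0], [-5, -5], [-6, -1]].

P = [[0, 0], [-5, -5], [-6, -1]]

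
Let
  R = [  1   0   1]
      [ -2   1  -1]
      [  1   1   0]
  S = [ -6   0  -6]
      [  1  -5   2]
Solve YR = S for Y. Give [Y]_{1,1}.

Right-multiplying both sides by R⁻¹ gives Y = SR⁻¹.
det R = -2, so R⁻¹ = [[-1/2, -1/2, 1/2], [1/2, 1/2, 1/2], [3/2, 1/2, -1/2]].
Y = SR⁻¹ = [[-6, 0, -6], [1, -5, 2]] · [[-1/2, -1/2, 1/2], [1/2, 1/2, 1/2], [3/2, 1/2, -1/2]] = [[-6, 0, 0], [0, -2, -3]].

-6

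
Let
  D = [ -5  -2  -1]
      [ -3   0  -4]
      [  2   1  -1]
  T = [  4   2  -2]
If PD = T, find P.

P = [[0, 0, 2]]

D is on the right of P, so right-multiply by D⁻¹: P = TD⁻¹.
det D = 5, so D⁻¹ = [[4/5, -3/5, 8/5], [-11/5, 7/5, -17/5], [-3/5, 1/5, -6/5]].
P = TD⁻¹ = [[4, 2, -2]] · [[4/5, -3/5, 8/5], [-11/5, 7/5, -17/5], [-3/5, 1/5, -6/5]] = [[0, 0, 2]].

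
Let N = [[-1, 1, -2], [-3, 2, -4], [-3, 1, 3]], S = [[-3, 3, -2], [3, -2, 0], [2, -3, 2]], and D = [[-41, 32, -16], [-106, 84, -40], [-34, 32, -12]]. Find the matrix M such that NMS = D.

M = [[-4, 4, 0], [1, 2, 1], [-4, 1, -2]]

M = N⁻¹DS⁻¹ (apply N⁻¹ on the left and S⁻¹ on the right).
det N = 5; the adjugate gives N⁻¹ = [[2, -1, 0], [21/5, -9/5, 2/5], [3/5, -2/5, 1/5]].
det S = 4, so S⁻¹ = [[-1, 0, -1], [-3/2, -1/2, -3/2], [-5/4, -3/4, -3/4]].
N⁻¹D = [[24, -20, 8], [5, -4, 0], [11, -8, 4]].
M = (N⁻¹D)S⁻¹ = [[-4, 4, 0], [1, 2, 1], [-4, 1, -2]].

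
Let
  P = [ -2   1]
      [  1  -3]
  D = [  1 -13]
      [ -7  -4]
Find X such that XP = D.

Right-multiplying both sides by P⁻¹ gives X = DP⁻¹.
det P = 5; the adjugate gives P⁻¹ = [[-3/5, -1/5], [-1/5, -2/5]].
X = DP⁻¹ = [[1, -13], [-7, -4]] · [[-3/5, -1/5], [-1/5, -2/5]] = [[2, 5], [5, 3]].

X = [[2, 5], [5, 3]]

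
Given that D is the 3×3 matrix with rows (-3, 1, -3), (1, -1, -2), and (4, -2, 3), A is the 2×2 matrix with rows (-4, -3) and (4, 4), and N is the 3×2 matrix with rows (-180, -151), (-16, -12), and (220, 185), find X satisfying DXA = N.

Isolating X: multiply by D⁻¹ from the left and A⁻¹ from the right, so X = D⁻¹NA⁻¹.
det D = 4; the adjugate gives D⁻¹ = [[-7/4, 3/4, -5/4], [-11/4, 3/4, -9/4], [1/2, -1/2, 1/2]].
det A = -4; the adjugate gives A⁻¹ = [[-1, -3/4], [1, 1]].
D⁻¹N = [[28, 24], [-12, -10], [28, 23]].
X = (D⁻¹N)A⁻¹ = [[-4, 3], [2, -1], [-5, 2]].

X = [[-4, 3], [2, -1], [-5, 2]]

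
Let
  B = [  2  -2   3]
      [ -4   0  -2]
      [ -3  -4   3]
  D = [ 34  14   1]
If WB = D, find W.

Right-multiplying both sides by B⁻¹ gives W = DB⁻¹.
det B = -4; the adjugate gives B⁻¹ = [[2, 3/2, -1], [-9/2, -15/4, 2], [-4, -7/2, 2]].
W = DB⁻¹ = [[34, 14, 1]] · [[2, 3/2, -1], [-9/2, -15/4, 2], [-4, -7/2, 2]] = [[1, -5, -4]].

W = [[1, -5, -4]]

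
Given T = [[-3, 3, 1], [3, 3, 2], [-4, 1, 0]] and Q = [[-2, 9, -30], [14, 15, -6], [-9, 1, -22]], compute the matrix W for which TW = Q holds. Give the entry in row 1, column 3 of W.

Left-multiplying both sides by T⁻¹ gives W = T⁻¹Q.
det T = -3, so T⁻¹ = [[2/3, -1/3, -1], [8/3, -4/3, -3], [-5, 3, 6]].
W = T⁻¹Q = [[2/3, -1/3, -1], [8/3, -4/3, -3], [-5, 3, 6]] · [[-2, 9, -30], [14, 15, -6], [-9, 1, -22]] = [[3, 0, 4], [3, 1, -6], [-2, 6, 0]].

4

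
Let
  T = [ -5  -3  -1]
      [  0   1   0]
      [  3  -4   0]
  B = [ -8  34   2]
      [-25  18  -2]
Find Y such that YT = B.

Right-multiplying both sides by T⁻¹ gives Y = BT⁻¹.
det T = 3, so T⁻¹ = [[0, 4/3, 1/3], [0, 1, 0], [-1, -29/3, -5/3]].
Y = BT⁻¹ = [[-8, 34, 2], [-25, 18, -2]] · [[0, 4/3, 1/3], [0, 1, 0], [-1, -29/3, -5/3]] = [[-2, 4, -6], [2, 4, -5]].

Y = [[-2, 4, -6], [2, 4, -5]]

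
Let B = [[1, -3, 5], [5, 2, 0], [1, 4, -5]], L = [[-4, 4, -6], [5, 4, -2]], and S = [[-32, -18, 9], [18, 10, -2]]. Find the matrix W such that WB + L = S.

WB = S − L = [[-28, -22, 15], [13, 6, 0]].
Right-multiplying both sides by B⁻¹ gives W = (S − L)B⁻¹.
det B = 5, so B⁻¹ = [[-2, 1, -2], [5, -2, 5], [18/5, -7/5, 17/5]].
W = (S − L)B⁻¹ = [[0, -5, -3], [4, 1, 4]].

W = [[0, -5, -3], [4, 1, 4]]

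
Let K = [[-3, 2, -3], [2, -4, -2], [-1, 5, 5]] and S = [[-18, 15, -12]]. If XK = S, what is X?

X = [[3, -6, -3]]

Since K sits to the right of X, X = SK⁻¹.
K has determinant -4; K⁻¹ = [[5/2, 25/4, 4], [2, 9/2, 3], [-3/2, -13/4, -2]].
X = SK⁻¹ = [[-18, 15, -12]] · [[5/2, 25/4, 4], [2, 9/2, 3], [-3/2, -13/4, -2]] = [[3, -6, -3]].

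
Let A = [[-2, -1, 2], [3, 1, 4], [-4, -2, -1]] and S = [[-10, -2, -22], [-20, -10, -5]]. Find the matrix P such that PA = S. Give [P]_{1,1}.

Right-multiplying both sides by A⁻¹ gives P = SA⁻¹.
det A = -5, so A⁻¹ = [[-7/5, 1, 6/5], [13/5, -2, -14/5], [2/5, 0, -1/5]].
P = SA⁻¹ = [[-10, -2, -22], [-20, -10, -5]] · [[-7/5, 1, 6/5], [13/5, -2, -14/5], [2/5, 0, -1/5]] = [[0, -6, -2], [0, 0, 5]].

0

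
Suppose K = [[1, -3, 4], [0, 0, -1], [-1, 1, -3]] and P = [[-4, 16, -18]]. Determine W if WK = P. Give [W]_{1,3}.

K is on the right of W, so right-multiply by K⁻¹: W = PK⁻¹.
det K = -2; the adjugate gives K⁻¹ = [[-1/2, 5/2, -3/2], [-1/2, -1/2, -1/2], [0, -1, 0]].
W = PK⁻¹ = [[-4, 16, -18]] · [[-1/2, 5/2, -3/2], [-1/2, -1/2, -1/2], [0, -1, 0]] = [[-6, 0, -2]].

-2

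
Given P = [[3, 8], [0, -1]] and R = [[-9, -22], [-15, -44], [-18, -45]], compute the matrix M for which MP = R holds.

M = [[-3, -2], [-5, 4], [-6, -3]]

Since P sits to the right of M, M = RP⁻¹.
det P = -3; the adjugate gives P⁻¹ = [[1/3, 8/3], [0, -1]].
M = RP⁻¹ = [[-9, -22], [-15, -44], [-18, -45]] · [[1/3, 8/3], [0, -1]] = [[-3, -2], [-5, 4], [-6, -3]].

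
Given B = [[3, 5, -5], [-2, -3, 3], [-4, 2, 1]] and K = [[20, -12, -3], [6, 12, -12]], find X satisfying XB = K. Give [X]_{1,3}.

Right-multiplying both sides by B⁻¹ gives X = KB⁻¹.
B has determinant 3; B⁻¹ = [[-3, -5, 0], [-10/3, -17/3, 1/3], [-16/3, -26/3, 1/3]].
X = KB⁻¹ = [[20, -12, -3], [6, 12, -12]] · [[-3, -5, 0], [-10/3, -17/3, 1/3], [-16/3, -26/3, 1/3]] = [[-4, -6, -5], [6, 6, 0]].

-5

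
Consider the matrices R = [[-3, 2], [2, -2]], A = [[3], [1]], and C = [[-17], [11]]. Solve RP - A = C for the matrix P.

P = [[2], [-4]]

RP = C + A = [[-14], [12]].
Since R multiplies P on the left, P = R⁻¹(C + A).
det R = 2; the adjugate gives R⁻¹ = [[-1, -1], [-1, -3/2]].
P = R⁻¹(C + A) = [[2], [-4]].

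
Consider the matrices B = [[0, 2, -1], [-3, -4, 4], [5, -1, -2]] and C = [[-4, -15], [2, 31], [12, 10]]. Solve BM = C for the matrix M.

M = [[2, 3], [-2, -5], [0, 5]]

Since B multiplies M on the left, M = B⁻¹C.
B has determinant 5; B⁻¹ = [[12/5, 1, 4/5], [14/5, 1, 3/5], [23/5, 2, 6/5]].
M = B⁻¹C = [[12/5, 1, 4/5], [14/5, 1, 3/5], [23/5, 2, 6/5]] · [[-4, -15], [2, 31], [12, 10]] = [[2, 3], [-2, -5], [0, 5]].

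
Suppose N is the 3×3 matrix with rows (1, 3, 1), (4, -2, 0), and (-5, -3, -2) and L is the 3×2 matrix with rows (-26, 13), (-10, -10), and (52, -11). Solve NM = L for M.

M = [[-5, 0], [-5, 5], [-6, -2]]

N is on the left of M, so left-multiply by N⁻¹: M = N⁻¹L.
N has determinant 6; N⁻¹ = [[2/3, 1/2, 1/3], [4/3, 1/2, 2/3], [-11/3, -2, -7/3]].
M = N⁻¹L = [[2/3, 1/2, 1/3], [4/3, 1/2, 2/3], [-11/3, -2, -7/3]] · [[-26, 13], [-10, -10], [52, -11]] = [[-5, 0], [-5, 5], [-6, -2]].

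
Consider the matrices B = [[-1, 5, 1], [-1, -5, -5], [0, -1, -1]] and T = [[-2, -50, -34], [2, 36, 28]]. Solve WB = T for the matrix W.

W = [[-4, 6, 0], [2, -4, -6]]

B is on the right of W, so right-multiply by B⁻¹: W = TB⁻¹.
det B = -4; the adjugate gives B⁻¹ = [[0, -1, 5], [1/4, -1/4, 3/2], [-1/4, 1/4, -5/2]].
W = TB⁻¹ = [[-2, -50, -34], [2, 36, 28]] · [[0, -1, 5], [1/4, -1/4, 3/2], [-1/4, 1/4, -5/2]] = [[-4, 6, 0], [2, -4, -6]].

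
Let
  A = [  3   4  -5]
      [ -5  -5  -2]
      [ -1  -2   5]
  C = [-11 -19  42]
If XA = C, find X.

Since A sits to the right of X, X = CA⁻¹.
det A = -4; the adjugate gives A⁻¹ = [[29/4, 5/2, 33/4], [-27/4, -5/2, -31/4], [-5/4, -1/2, -5/4]].
X = CA⁻¹ = [[-11, -19, 42]] · [[29/4, 5/2, 33/4], [-27/4, -5/2, -31/4], [-5/4, -1/2, -5/4]] = [[-4, -1, 4]].

X = [[-4, -1, 4]]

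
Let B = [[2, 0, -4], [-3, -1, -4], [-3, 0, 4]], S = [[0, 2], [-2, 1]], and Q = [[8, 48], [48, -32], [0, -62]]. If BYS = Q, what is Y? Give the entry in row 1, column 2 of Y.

Y = B⁻¹QS⁻¹ (apply B⁻¹ on the left and S⁻¹ on the right).
B has determinant 4; B⁻¹ = [[-1, 0, -1], [6, -1, 5], [-3/4, 0, -1/2]].
S has determinant 4; S⁻¹ = [[1/4, -1/2], [1/2, 0]].
B⁻¹Q = [[-8, 14], [0, 10], [-6, -5]].
Y = (B⁻¹Q)S⁻¹ = [[5, 4], [5, 0], [-4, 3]].

4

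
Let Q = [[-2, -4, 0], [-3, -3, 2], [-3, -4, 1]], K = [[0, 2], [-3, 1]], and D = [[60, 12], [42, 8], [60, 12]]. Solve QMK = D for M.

M = Q⁻¹DK⁻¹ (apply Q⁻¹ on the left and K⁻¹ on the right).
Q has determinant 2; Q⁻¹ = [[5/2, 2, -4], [-3/2, -1, 2], [3/2, 2, -3]].
K has determinant 6; K⁻¹ = [[1/6, -1/3], [1/2, 0]].
Q⁻¹D = [[-6, -2], [-12, -2], [-6, -2]].
M = (Q⁻¹D)K⁻¹ = [[-2, 2], [-3, 4], [-2, 2]].

M = [[-2, 2], [-3, 4], [-2, 2]]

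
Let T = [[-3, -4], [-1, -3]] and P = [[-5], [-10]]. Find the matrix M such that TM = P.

Left-multiplying both sides by T⁻¹ gives M = T⁻¹P.
T has determinant 5; T⁻¹ = [[-3/5, 4/5], [1/5, -3/5]].
M = T⁻¹P = [[-3/5, 4/5], [1/5, -3/5]] · [[-5], [-10]] = [[-5], [5]].

M = [[-5], [5]]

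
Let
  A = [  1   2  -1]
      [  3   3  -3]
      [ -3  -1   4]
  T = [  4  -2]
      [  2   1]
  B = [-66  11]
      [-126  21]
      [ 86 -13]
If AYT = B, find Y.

Y = A⁻¹BT⁻¹ (apply A⁻¹ on the left and T⁻¹ on the right).
det A = -3, so A⁻¹ = [[-3, 7/3, 1], [1, -1/3, 0], [-2, 5/3, 1]].
T has determinant 8; T⁻¹ = [[1/8, 1/4], [-1/4, 1/2]].
A⁻¹B = [[-10, 3], [-24, 4], [8, 0]].
Y = (A⁻¹B)T⁻¹ = [[-2, -1], [-4, -4], [1, 2]].

Y = [[-2, -1], [-4, -4], [1, 2]]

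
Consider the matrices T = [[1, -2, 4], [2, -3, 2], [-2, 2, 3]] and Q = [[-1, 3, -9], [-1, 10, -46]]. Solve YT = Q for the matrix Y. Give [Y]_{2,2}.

T is on the right of Y, so right-multiply by T⁻¹: Y = QT⁻¹.
det T = -1, so T⁻¹ = [[13, -14, -8], [10, -11, -6], [2, -2, -1]].
Y = QT⁻¹ = [[-1, 3, -9], [-1, 10, -46]] · [[13, -14, -8], [10, -11, -6], [2, -2, -1]] = [[-1, -1, -1], [-5, -4, -6]].

-4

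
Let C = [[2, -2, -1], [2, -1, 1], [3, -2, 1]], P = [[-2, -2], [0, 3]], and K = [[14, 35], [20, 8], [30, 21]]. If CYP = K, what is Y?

Y = C⁻¹KP⁻¹ (apply C⁻¹ on the left and P⁻¹ on the right).
C has determinant 1; C⁻¹ = [[1, 4, -3], [1, 5, -4], [-1, -2, 2]].
det P = -6; the adjugate gives P⁻¹ = [[-1/2, -1/3], [0, 1/3]].
C⁻¹K = [[4, 4], [-6, -9], [6, -9]].
Y = (C⁻¹K)P⁻¹ = [[-2, 0], [3, -1], [-3, -5]].

Y = [[-2, 0], [3, -1], [-3, -5]]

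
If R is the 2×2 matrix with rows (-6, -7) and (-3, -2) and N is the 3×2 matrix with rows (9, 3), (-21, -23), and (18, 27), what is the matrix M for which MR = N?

M = [[1, -5], [3, 1], [-5, 4]]

Since R sits to the right of M, M = NR⁻¹.
R has determinant -9; R⁻¹ = [[2/9, -7/9], [-1/3, 2/3]].
M = NR⁻¹ = [[9, 3], [-21, -23], [18, 27]] · [[2/9, -7/9], [-1/3, 2/3]] = [[1, -5], [3, 1], [-5, 4]].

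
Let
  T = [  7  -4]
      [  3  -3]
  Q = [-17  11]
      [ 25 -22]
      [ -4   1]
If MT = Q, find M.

Since T sits to the right of M, M = QT⁻¹.
T has determinant -9; T⁻¹ = [[1/3, -4/9], [1/3, -7/9]].
M = QT⁻¹ = [[-17, 11], [25, -22], [-4, 1]] · [[1/3, -4/9], [1/3, -7/9]] = [[-2, -1], [1, 6], [-1, 1]].

M = [[-2, -1], [1, 6], [-1, 1]]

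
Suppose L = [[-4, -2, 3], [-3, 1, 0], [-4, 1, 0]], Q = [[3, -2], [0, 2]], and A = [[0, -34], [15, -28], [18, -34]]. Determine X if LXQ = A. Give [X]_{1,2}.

Left-multiply by L⁻¹ and right-multiply by Q⁻¹: X = L⁻¹AQ⁻¹.
L has determinant 3; L⁻¹ = [[0, 1, -1], [0, 4, -3], [1/3, 4, -10/3]].
det Q = 6; the adjugate gives Q⁻¹ = [[1/3, 1/3], [0, 1/2]].
L⁻¹A = [[-3, 6], [6, -10], [0, -10]].
X = (L⁻¹A)Q⁻¹ = [[-1, 2], [2, -3], [0, -5]].

2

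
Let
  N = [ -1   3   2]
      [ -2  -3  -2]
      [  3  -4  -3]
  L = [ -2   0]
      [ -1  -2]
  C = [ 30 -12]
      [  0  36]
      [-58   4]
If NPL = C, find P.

Isolating P: multiply by N⁻¹ from the left and L⁻¹ from the right, so P = N⁻¹CL⁻¹.
N has determinant -3; N⁻¹ = [[-1/3, -1/3, 0], [4, 1, 2], [-17/3, -5/3, -3]].
L has determinant 4; L⁻¹ = [[-1/2, 0], [1/4, -1/2]].
N⁻¹C = [[-10, -8], [4, -4], [4, -4]].
P = (N⁻¹C)L⁻¹ = [[3, 4], [-3, 2], [-3, 2]].

P = [[3, 4], [-3, 2], [-3, 2]]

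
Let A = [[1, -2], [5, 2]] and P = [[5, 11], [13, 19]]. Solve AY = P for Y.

Left-multiplying both sides by A⁻¹ gives Y = A⁻¹P.
det A = 12; the adjugate gives A⁻¹ = [[1/6, 1/6], [-5/12, 1/12]].
Y = A⁻¹P = [[1/6, 1/6], [-5/12, 1/12]] · [[5, 11], [13, 19]] = [[3, 5], [-1, -3]].

Y = [[3, 5], [-1, -3]]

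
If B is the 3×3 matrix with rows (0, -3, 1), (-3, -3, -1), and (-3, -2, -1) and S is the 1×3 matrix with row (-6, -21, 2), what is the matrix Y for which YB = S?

Y = [[4, 5, -3]]

Right-multiplying both sides by B⁻¹ gives Y = SB⁻¹.
det B = -3; the adjugate gives B⁻¹ = [[-1/3, 5/3, -2], [0, -1, 1], [1, -3, 3]].
Y = SB⁻¹ = [[-6, -21, 2]] · [[-1/3, 5/3, -2], [0, -1, 1], [1, -3, 3]] = [[4, 5, -3]].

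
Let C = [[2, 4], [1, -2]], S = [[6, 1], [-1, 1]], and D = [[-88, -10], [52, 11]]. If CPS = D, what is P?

Left-multiply by C⁻¹ and right-multiply by S⁻¹: P = C⁻¹DS⁻¹.
C has determinant -8; C⁻¹ = [[1/4, 1/2], [1/8, -1/4]].
S has determinant 7; S⁻¹ = [[1/7, -1/7], [1/7, 6/7]].
C⁻¹D = [[4, 3], [-24, -4]].
P = (C⁻¹D)S⁻¹ = [[1, 2], [-4, 0]].

P = [[1, 2], [-4, 0]]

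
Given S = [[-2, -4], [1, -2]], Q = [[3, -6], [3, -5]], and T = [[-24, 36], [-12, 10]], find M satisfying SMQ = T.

M = [[4, -4], [-3, 5]]

Isolating M: multiply by S⁻¹ from the left and Q⁻¹ from the right, so M = S⁻¹TQ⁻¹.
S has determinant 8; S⁻¹ = [[-1/4, 1/2], [-1/8, -1/4]].
det Q = 3; the adjugate gives Q⁻¹ = [[-5/3, 2], [-1, 1]].
S⁻¹T = [[0, -4], [6, -7]].
M = (S⁻¹T)Q⁻¹ = [[4, -4], [-3, 5]].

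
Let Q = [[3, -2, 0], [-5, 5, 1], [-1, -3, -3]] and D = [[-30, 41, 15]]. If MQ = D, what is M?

Since Q sits to the right of M, M = DQ⁻¹.
det Q = -4, so Q⁻¹ = [[3, 3/2, 1/2], [4, 9/4, 3/4], [-5, -11/4, -5/4]].
M = DQ⁻¹ = [[-30, 41, 15]] · [[3, 3/2, 1/2], [4, 9/4, 3/4], [-5, -11/4, -5/4]] = [[-1, 6, -3]].

M = [[-1, 6, -3]]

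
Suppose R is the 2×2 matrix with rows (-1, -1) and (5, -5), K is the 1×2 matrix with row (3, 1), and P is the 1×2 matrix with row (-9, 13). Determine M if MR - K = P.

MR = P + K = [[-6, 14]].
Right-multiplying both sides by R⁻¹ gives M = (P + K)R⁻¹.
det R = 10, so R⁻¹ = [[-1/2, 1/10], [-1/2, -1/10]].
M = (P + K)R⁻¹ = [[-4, -2]].

M = [[-4, -2]]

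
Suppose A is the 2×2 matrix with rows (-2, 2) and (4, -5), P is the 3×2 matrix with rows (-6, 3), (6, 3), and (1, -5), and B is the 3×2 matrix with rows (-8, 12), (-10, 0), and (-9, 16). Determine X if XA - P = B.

XA = B + P = [[-14, 15], [-4, 3], [-8, 11]].
Right-multiplying both sides by A⁻¹ gives X = (B + P)A⁻¹.
det A = 2, so A⁻¹ = [[-5/2, -1], [-2, -1]].
X = (B + P)A⁻¹ = [[5, -1], [4, 1], [-2, -3]].

X = [[5, -1], [4, 1], [-2, -3]]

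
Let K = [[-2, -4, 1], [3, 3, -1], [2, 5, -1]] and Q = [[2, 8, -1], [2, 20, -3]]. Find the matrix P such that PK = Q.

Right-multiplying both sides by K⁻¹ gives P = QK⁻¹.
K has determinant 1; K⁻¹ = [[2, 1, 1], [1, 0, 1], [9, 2, 6]].
P = QK⁻¹ = [[2, 8, -1], [2, 20, -3]] · [[2, 1, 1], [1, 0, 1], [9, 2, 6]] = [[3, 0, 4], [-3, -4, 4]].

P = [[3, 0, 4], [-3, -4, 4]]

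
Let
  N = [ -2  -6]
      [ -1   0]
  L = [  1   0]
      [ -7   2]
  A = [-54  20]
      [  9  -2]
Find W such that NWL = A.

W = [[-2, 1], [-2, -2]]

Left-multiply by N⁻¹ and right-multiply by L⁻¹: W = N⁻¹AL⁻¹.
det N = -6, so N⁻¹ = [[0, -1], [-1/6, 1/3]].
det L = 2, so L⁻¹ = [[1, 0], [7/2, 1/2]].
N⁻¹A = [[-9, 2], [12, -4]].
W = (N⁻¹A)L⁻¹ = [[-2, 1], [-2, -2]].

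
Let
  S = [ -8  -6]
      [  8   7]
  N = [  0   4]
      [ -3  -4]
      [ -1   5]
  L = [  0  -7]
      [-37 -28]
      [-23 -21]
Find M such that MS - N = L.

MS = L + N = [[0, -3], [-40, -32], [-24, -16]].
Right-multiplying both sides by S⁻¹ gives M = (L + N)S⁻¹.
det S = -8, so S⁻¹ = [[-7/8, -3/4], [1, 1]].
M = (L + N)S⁻¹ = [[-3, -3], [3, -2], [5, 2]].

M = [[-3, -3], [3, -2], [5, 2]]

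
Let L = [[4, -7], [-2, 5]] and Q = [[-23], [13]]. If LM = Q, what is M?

L is on the left of M, so left-multiply by L⁻¹: M = L⁻¹Q.
L has determinant 6; L⁻¹ = [[5/6, 7/6], [1/3, 2/3]].
M = L⁻¹Q = [[5/6, 7/6], [1/3, 2/3]] · [[-23], [13]] = [[-4], [1]].

M = [[-4], [1]]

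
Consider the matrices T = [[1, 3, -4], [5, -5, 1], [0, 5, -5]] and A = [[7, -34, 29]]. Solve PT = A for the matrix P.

P = [[-3, 2, -3]]

Right-multiplying both sides by T⁻¹ gives P = AT⁻¹.
det T = -5, so T⁻¹ = [[-4, 1, 17/5], [-5, 1, 21/5], [-5, 1, 4]].
P = AT⁻¹ = [[7, -34, 29]] · [[-4, 1, 17/5], [-5, 1, 21/5], [-5, 1, 4]] = [[-3, 2, -3]].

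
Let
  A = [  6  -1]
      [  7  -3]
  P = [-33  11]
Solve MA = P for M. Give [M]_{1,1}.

Since A sits to the right of M, M = PA⁻¹.
det A = -11, so A⁻¹ = [[3/11, -1/11], [7/11, -6/11]].
M = PA⁻¹ = [[-33, 11]] · [[3/11, -1/11], [7/11, -6/11]] = [[-2, -3]].

-2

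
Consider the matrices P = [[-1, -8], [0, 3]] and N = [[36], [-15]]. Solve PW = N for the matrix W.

W = [[4], [-5]]

Since P multiplies W on the left, W = P⁻¹N.
det P = -3; the adjugate gives P⁻¹ = [[-1, -8/3], [0, 1/3]].
W = P⁻¹N = [[-1, -8/3], [0, 1/3]] · [[36], [-15]] = [[4], [-5]].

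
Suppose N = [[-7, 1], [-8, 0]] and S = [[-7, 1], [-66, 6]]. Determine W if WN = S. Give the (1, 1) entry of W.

1

Since N sits to the right of W, W = SN⁻¹.
N has determinant 8; N⁻¹ = [[0, -1/8], [1, -7/8]].
W = SN⁻¹ = [[-7, 1], [-66, 6]] · [[0, -1/8], [1, -7/8]] = [[1, 0], [6, 3]].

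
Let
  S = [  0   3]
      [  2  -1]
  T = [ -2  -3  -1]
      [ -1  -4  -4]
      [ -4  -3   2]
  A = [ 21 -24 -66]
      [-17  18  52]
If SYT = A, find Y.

Y = [[5, -5, 0], [-2, 5, -2]]

Isolating Y: multiply by S⁻¹ from the left and T⁻¹ from the right, so Y = S⁻¹AT⁻¹.
det S = -6; the adjugate gives S⁻¹ = [[1/6, 1/2], [1/3, 0]].
det T = -1; the adjugate gives T⁻¹ = [[20, -9, -8], [-18, 8, 7], [13, -6, -5]].
S⁻¹A = [[-5, 5, 15], [7, -8, -22]].
Y = (S⁻¹A)T⁻¹ = [[5, -5, 0], [-2, 5, -2]].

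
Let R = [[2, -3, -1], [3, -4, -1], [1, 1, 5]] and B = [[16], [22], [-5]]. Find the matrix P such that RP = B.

Since R multiplies P on the left, P = R⁻¹B.
det R = 3; the adjugate gives R⁻¹ = [[-19/3, 14/3, -1/3], [-16/3, 11/3, -1/3], [7/3, -5/3, 1/3]].
P = R⁻¹B = [[-19/3, 14/3, -1/3], [-16/3, 11/3, -1/3], [7/3, -5/3, 1/3]] · [[16], [22], [-5]] = [[3], [-3], [-1]].

P = [[3], [-3], [-1]]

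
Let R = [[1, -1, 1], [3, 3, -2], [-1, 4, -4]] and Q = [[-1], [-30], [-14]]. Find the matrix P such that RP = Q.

P = [[-6], [-2], [3]]

Since R multiplies P on the left, P = R⁻¹Q.
det R = -3, so R⁻¹ = [[4/3, 0, 1/3], [-14/3, 1, -5/3], [-5, 1, -2]].
P = R⁻¹Q = [[4/3, 0, 1/3], [-14/3, 1, -5/3], [-5, 1, -2]] · [[-1], [-30], [-14]] = [[-6], [-2], [3]].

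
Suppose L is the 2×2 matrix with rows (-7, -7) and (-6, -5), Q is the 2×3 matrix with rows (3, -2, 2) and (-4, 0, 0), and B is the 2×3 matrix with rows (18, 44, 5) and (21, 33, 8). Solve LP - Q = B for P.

LP = B + Q = [[21, 42, 7], [17, 33, 8]].
Since L multiplies P on the left, P = L⁻¹(B + Q).
L has determinant -7; L⁻¹ = [[5/7, -1], [-6/7, 1]].
P = L⁻¹(B + Q) = [[-2, -3, -3], [-1, -3, 2]].

P = [[-2, -3, -3], [-1, -3, 2]]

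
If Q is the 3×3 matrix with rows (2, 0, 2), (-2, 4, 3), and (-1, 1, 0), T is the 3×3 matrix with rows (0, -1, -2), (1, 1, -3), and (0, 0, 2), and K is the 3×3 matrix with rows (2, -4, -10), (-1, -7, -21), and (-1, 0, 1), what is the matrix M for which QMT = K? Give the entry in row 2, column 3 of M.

M = Q⁻¹KT⁻¹ (apply Q⁻¹ on the left and T⁻¹ on the right).
Q has determinant -2; Q⁻¹ = [[3/2, -1, 4], [3/2, -1, 5], [-1, 1, -4]].
det T = 2; the adjugate gives T⁻¹ = [[1, 1, 5/2], [-1, 0, -1], [0, 0, 1/2]].
Q⁻¹K = [[0, 1, 10], [-1, 1, 11], [1, -3, -15]].
M = (Q⁻¹K)T⁻¹ = [[-1, 0, 4], [-2, -1, 2], [4, 1, -2]].

2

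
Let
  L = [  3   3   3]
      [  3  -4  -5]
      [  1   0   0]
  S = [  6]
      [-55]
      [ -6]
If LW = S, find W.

W = [[-6], [3], [5]]

Since L multiplies W on the left, W = L⁻¹S.
det L = -3, so L⁻¹ = [[0, 0, 1], [5/3, 1, -8], [-4/3, -1, 7]].
W = L⁻¹S = [[0, 0, 1], [5/3, 1, -8], [-4/3, -1, 7]] · [[6], [-55], [-6]] = [[-6], [3], [5]].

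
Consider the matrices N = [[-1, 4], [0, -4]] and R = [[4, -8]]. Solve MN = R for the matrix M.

M = [[-4, -2]]

N is on the right of M, so right-multiply by N⁻¹: M = RN⁻¹.
N has determinant 4; N⁻¹ = [[-1, -1], [0, -1/4]].
M = RN⁻¹ = [[4, -8]] · [[-1, -1], [0, -1/4]] = [[-4, -2]].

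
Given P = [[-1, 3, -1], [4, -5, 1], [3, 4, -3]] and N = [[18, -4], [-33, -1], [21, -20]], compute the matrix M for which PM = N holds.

P is on the left of M, so left-multiply by P⁻¹: M = P⁻¹N.
det P = 3, so P⁻¹ = [[11/3, 5/3, -2/3], [5, 2, -1], [31/3, 13/3, -7/3]].
M = P⁻¹N = [[11/3, 5/3, -2/3], [5, 2, -1], [31/3, 13/3, -7/3]] · [[18, -4], [-33, -1], [21, -20]] = [[-3, -3], [3, -2], [-6, 1]].

M = [[-3, -3], [3, -2], [-6, 1]]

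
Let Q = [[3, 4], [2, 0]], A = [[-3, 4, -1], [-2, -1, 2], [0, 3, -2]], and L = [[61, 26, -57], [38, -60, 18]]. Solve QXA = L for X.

X = Q⁻¹LA⁻¹ (apply Q⁻¹ on the left and A⁻¹ on the right).
det Q = -8, so Q⁻¹ = [[0, 1/2], [1/4, -3/8]].
A has determinant 2; A⁻¹ = [[-2, 5/2, 7/2], [-2, 3, 4], [-3, 9/2, 11/2]].
Q⁻¹L = [[19, -30, 9], [1, 29, -21]].
X = (Q⁻¹L)A⁻¹ = [[-5, -2, -4], [3, -5, 4]].

X = [[-5, -2, -4], [3, -5, 4]]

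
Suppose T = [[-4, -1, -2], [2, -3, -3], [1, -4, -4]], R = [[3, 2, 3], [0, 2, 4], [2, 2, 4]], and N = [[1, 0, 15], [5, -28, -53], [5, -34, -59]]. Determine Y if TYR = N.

Isolating Y: multiply by T⁻¹ from the left and R⁻¹ from the right, so Y = T⁻¹NR⁻¹.
T has determinant 5; T⁻¹ = [[0, 4/5, -3/5], [1, 18/5, -16/5], [-1, -17/5, 14/5]].
R has determinant 4; R⁻¹ = [[0, -1/2, 1/2], [2, 3/2, -3], [-1, -1/2, 3/2]].
T⁻¹N = [[1, -2, -7], [3, 8, 13], [-4, 0, 0]].
Y = (T⁻¹N)R⁻¹ = [[3, 0, -4], [3, 4, -3], [0, 2, -2]].

Y = [[3, 0, -4], [3, 4, -3], [0, 2, -2]]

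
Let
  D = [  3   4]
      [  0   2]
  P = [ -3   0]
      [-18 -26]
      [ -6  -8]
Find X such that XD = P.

Right-multiplying both sides by D⁻¹ gives X = PD⁻¹.
det D = 6; the adjugate gives D⁻¹ = [[1/3, -2/3], [0, 1/2]].
X = PD⁻¹ = [[-3, 0], [-18, -26], [-6, -8]] · [[1/3, -2/3], [0, 1/2]] = [[-1, 2], [-6, -1], [-2, 0]].

X = [[-1, 2], [-6, -1], [-2, 0]]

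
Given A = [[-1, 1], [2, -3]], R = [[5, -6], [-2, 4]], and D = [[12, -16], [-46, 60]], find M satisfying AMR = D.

M = A⁻¹DR⁻¹ (apply A⁻¹ on the left and R⁻¹ on the right).
A has determinant 1; A⁻¹ = [[-3, -1], [-2, -1]].
det R = 8, so R⁻¹ = [[1/2, 3/4], [1/4, 5/8]].
A⁻¹D = [[10, -12], [22, -28]].
M = (A⁻¹D)R⁻¹ = [[2, 0], [4, -1]].

M = [[2, 0], [4, -1]]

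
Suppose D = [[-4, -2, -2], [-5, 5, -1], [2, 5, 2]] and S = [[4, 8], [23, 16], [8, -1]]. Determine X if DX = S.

X = [[-3, -2], [2, 1], [2, -1]]

D is on the left of X, so left-multiply by D⁻¹: X = D⁻¹S.
det D = -6; the adjugate gives D⁻¹ = [[-5/2, 1, -2], [-4/3, 2/3, -1], [35/6, -8/3, 5]].
X = D⁻¹S = [[-5/2, 1, -2], [-4/3, 2/3, -1], [35/6, -8/3, 5]] · [[4, 8], [23, 16], [8, -1]] = [[-3, -2], [2, 1], [2, -1]].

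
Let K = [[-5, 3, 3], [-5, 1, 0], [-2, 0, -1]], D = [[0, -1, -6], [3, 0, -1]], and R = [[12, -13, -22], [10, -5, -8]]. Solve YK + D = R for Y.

YK = R − D = [[12, -12, -16], [7, -5, -7]].
K is on the right of Y, so right-multiply by K⁻¹: Y = (R − D)K⁻¹.
det K = -4; the adjugate gives K⁻¹ = [[1/4, -3/4, 3/4], [5/4, -11/4, 15/4], [-1/2, 3/2, -5/2]].
Y = (R − D)K⁻¹ = [[-4, 0, 4], [-1, -2, 4]].

Y = [[-4, 0, 4], [-1, -2, 4]]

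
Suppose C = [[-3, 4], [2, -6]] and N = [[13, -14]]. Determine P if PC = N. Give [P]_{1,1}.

Since C sits to the right of P, P = NC⁻¹.
det C = 10; the adjugate gives C⁻¹ = [[-3/5, -2/5], [-1/5, -3/10]].
P = NC⁻¹ = [[13, -14]] · [[-3/5, -2/5], [-1/5, -3/10]] = [[-5, -1]].

-5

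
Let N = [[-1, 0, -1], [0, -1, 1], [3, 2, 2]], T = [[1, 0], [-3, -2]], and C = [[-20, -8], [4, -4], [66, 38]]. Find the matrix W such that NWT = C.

W = [[3, -1], [-5, -5], [5, -3]]

Left-multiply by N⁻¹ and right-multiply by T⁻¹: W = N⁻¹CT⁻¹.
N has determinant 1; N⁻¹ = [[-4, -2, -1], [3, 1, 1], [3, 2, 1]].
det T = -2; the adjugate gives T⁻¹ = [[1, 0], [-3/2, -1/2]].
N⁻¹C = [[6, 2], [10, 10], [14, 6]].
W = (N⁻¹C)T⁻¹ = [[3, -1], [-5, -5], [5, -3]].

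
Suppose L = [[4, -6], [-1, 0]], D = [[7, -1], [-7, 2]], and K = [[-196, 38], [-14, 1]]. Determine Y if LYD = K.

Y = [[3, 1], [5, -1]]

Left-multiply by L⁻¹ and right-multiply by D⁻¹: Y = L⁻¹KD⁻¹.
det L = -6; the adjugate gives L⁻¹ = [[0, -1], [-1/6, -2/3]].
det D = 7, so D⁻¹ = [[2/7, 1/7], [1, 1]].
L⁻¹K = [[14, -1], [42, -7]].
Y = (L⁻¹K)D⁻¹ = [[3, 1], [5, -1]].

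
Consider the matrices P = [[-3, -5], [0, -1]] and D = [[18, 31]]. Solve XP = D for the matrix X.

X = [[-6, -1]]

Since P sits to the right of X, X = DP⁻¹.
P has determinant 3; P⁻¹ = [[-1/3, 5/3], [0, -1]].
X = DP⁻¹ = [[18, 31]] · [[-1/3, 5/3], [0, -1]] = [[-6, -1]].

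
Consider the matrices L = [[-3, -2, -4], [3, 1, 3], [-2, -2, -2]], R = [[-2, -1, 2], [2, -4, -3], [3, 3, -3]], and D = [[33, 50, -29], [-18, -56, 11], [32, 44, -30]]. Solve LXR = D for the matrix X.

X = [[-3, 4, -5], [-2, -2, -5], [5, -1, 4]]

Left-multiply by L⁻¹ and right-multiply by R⁻¹: X = L⁻¹DR⁻¹.
det L = 4, so L⁻¹ = [[1, 1, -1/2], [0, -1/2, -3/4], [-1, -1/2, 3/4]].
det R = -3; the adjugate gives R⁻¹ = [[-7, -1, -11/3], [1, 0, 2/3], [-6, -1, -10/3]].
L⁻¹D = [[-1, -28, -3], [-15, -5, 17], [0, 11, 1]].
X = (L⁻¹D)R⁻¹ = [[-3, 4, -5], [-2, -2, -5], [5, -1, 4]].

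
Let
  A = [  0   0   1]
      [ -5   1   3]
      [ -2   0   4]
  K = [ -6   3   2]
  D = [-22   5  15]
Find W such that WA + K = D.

WA = D − K = [[-16, 2, 13]].
A is on the right of W, so right-multiply by A⁻¹: W = (D − K)A⁻¹.
A has determinant 2; A⁻¹ = [[2, 0, -1/2], [7, 1, -5/2], [1, 0, 0]].
W = (D − K)A⁻¹ = [[-5, 2, 3]].

W = [[-5, 2, 3]]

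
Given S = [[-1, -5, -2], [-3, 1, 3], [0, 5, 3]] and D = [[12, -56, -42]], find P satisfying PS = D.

S is on the right of P, so right-multiply by S⁻¹: P = DS⁻¹.
S has determinant -3; S⁻¹ = [[4, -5/3, 13/3], [-3, 1, -3], [5, -5/3, 16/3]].
P = DS⁻¹ = [[12, -56, -42]] · [[4, -5/3, 13/3], [-3, 1, -3], [5, -5/3, 16/3]] = [[6, -6, -4]].

P = [[6, -6, -4]]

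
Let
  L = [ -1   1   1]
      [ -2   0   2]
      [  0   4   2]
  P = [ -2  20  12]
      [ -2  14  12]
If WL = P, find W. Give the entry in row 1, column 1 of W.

0

L is on the right of W, so right-multiply by L⁻¹: W = PL⁻¹.
L has determinant 4; L⁻¹ = [[-2, 1/2, 1/2], [1, -1/2, 0], [-2, 1, 1/2]].
W = PL⁻¹ = [[-2, 20, 12], [-2, 14, 12]] · [[-2, 1/2, 1/2], [1, -1/2, 0], [-2, 1, 1/2]] = [[0, 1, 5], [-6, 4, 5]].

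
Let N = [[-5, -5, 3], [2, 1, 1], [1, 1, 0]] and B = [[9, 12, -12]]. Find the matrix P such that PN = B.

Since N sits to the right of P, P = BN⁻¹.
det N = 3, so N⁻¹ = [[-1/3, 1, -8/3], [1/3, -1, 11/3], [1/3, 0, 5/3]].
P = BN⁻¹ = [[9, 12, -12]] · [[-1/3, 1, -8/3], [1/3, -1, 11/3], [1/3, 0, 5/3]] = [[-3, -3, 0]].

P = [[-3, -3, 0]]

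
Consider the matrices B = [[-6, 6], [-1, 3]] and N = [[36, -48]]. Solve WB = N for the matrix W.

W = [[-5, -6]]

Right-multiplying both sides by B⁻¹ gives W = NB⁻¹.
det B = -12, so B⁻¹ = [[-1/4, 1/2], [-1/12, 1/2]].
W = NB⁻¹ = [[36, -48]] · [[-1/4, 1/2], [-1/12, 1/2]] = [[-5, -6]].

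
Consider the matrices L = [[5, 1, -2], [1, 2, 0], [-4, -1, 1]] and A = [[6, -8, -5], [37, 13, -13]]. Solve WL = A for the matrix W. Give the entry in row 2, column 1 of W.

6

Right-multiplying both sides by L⁻¹ gives W = AL⁻¹.
L has determinant -5; L⁻¹ = [[-2/5, -1/5, -4/5], [1/5, 3/5, 2/5], [-7/5, -1/5, -9/5]].
W = AL⁻¹ = [[6, -8, -5], [37, 13, -13]] · [[-2/5, -1/5, -4/5], [1/5, 3/5, 2/5], [-7/5, -1/5, -9/5]] = [[3, -5, 1], [6, 3, -1]].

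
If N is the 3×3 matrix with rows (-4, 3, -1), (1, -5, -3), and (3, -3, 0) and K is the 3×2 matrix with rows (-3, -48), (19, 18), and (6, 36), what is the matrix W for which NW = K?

W = [[0, 6], [-2, -6], [-3, 6]]

Left-multiplying both sides by N⁻¹ gives W = N⁻¹K.
det N = -3; the adjugate gives N⁻¹ = [[3, -1, 14/3], [3, -1, 13/3], [-4, 1, -17/3]].
W = N⁻¹K = [[3, -1, 14/3], [3, -1, 13/3], [-4, 1, -17/3]] · [[-3, -48], [19, 18], [6, 36]] = [[0, 6], [-2, -6], [-3, 6]].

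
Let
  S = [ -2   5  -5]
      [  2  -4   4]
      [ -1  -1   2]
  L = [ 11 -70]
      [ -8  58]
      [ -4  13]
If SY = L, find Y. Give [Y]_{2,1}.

4

Since S multiplies Y on the left, Y = S⁻¹L.
det S = -2, so S⁻¹ = [[2, 5/2, 0], [4, 9/2, 1], [3, 7/2, 1]].
Y = S⁻¹L = [[2, 5/2, 0], [4, 9/2, 1], [3, 7/2, 1]] · [[11, -70], [-8, 58], [-4, 13]] = [[2, 5], [4, -6], [1, 6]].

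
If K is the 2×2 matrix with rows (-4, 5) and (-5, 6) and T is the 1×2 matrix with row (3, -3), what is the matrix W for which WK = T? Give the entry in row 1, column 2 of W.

-3

Right-multiplying both sides by K⁻¹ gives W = TK⁻¹.
det K = 1, so K⁻¹ = [[6, -5], [5, -4]].
W = TK⁻¹ = [[3, -3]] · [[6, -5], [5, -4]] = [[3, -3]].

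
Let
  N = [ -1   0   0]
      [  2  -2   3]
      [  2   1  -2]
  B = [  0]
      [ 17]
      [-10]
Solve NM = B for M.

M = [[0], [-4], [3]]

Left-multiplying both sides by N⁻¹ gives M = N⁻¹B.
det N = -1, so N⁻¹ = [[-1, 0, 0], [-10, -2, -3], [-6, -1, -2]].
M = N⁻¹B = [[-1, 0, 0], [-10, -2, -3], [-6, -1, -2]] · [[0], [17], [-10]] = [[0], [-4], [3]].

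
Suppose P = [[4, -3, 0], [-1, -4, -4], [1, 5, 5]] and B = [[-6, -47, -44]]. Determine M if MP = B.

P is on the right of M, so right-multiply by P⁻¹: M = BP⁻¹.
P has determinant -3; P⁻¹ = [[0, -5, -4], [-1/3, -20/3, -16/3], [1/3, 23/3, 19/3]].
M = BP⁻¹ = [[-6, -47, -44]] · [[0, -5, -4], [-1/3, -20/3, -16/3], [1/3, 23/3, 19/3]] = [[1, 6, -4]].

M = [[1, 6, -4]]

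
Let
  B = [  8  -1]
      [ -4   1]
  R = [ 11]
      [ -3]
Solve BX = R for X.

Left-multiplying both sides by B⁻¹ gives X = B⁻¹R.
B has determinant 4; B⁻¹ = [[1/4, 1/4], [1, 2]].
X = B⁻¹R = [[1/4, 1/4], [1, 2]] · [[11], [-3]] = [[2], [5]].

X = [[2], [5]]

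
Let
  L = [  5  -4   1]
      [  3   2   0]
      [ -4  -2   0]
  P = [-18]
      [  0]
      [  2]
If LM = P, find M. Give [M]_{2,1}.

3

Left-multiplying both sides by L⁻¹ gives M = L⁻¹P.
L has determinant 2; L⁻¹ = [[0, -1, -1], [0, 2, 3/2], [1, 13, 11]].
M = L⁻¹P = [[0, -1, -1], [0, 2, 3/2], [1, 13, 11]] · [[-18], [0], [2]] = [[-2], [3], [4]].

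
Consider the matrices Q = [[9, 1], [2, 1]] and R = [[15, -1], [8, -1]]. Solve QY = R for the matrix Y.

Since Q multiplies Y on the left, Y = Q⁻¹R.
det Q = 7; the adjugate gives Q⁻¹ = [[1/7, -1/7], [-2/7, 9/7]].
Y = Q⁻¹R = [[1/7, -1/7], [-2/7, 9/7]] · [[15, -1], [8, -1]] = [[1, 0], [6, -1]].

Y = [[1, 0], [6, -1]]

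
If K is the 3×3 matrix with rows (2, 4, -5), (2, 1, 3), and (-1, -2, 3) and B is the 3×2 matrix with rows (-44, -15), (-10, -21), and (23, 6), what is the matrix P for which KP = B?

Since K multiplies P on the left, P = K⁻¹B.
det K = -3; the adjugate gives K⁻¹ = [[-3, 2/3, -17/3], [3, -1/3, 16/3], [1, 0, 2]].
P = K⁻¹B = [[-3, 2/3, -17/3], [3, -1/3, 16/3], [1, 0, 2]] · [[-44, -15], [-10, -21], [23, 6]] = [[-5, -3], [-6, -6], [2, -3]].

P = [[-5, -3], [-6, -6], [2, -3]]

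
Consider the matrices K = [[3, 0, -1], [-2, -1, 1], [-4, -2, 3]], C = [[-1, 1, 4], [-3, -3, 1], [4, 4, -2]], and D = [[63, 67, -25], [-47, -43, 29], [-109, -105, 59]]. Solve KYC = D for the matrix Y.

Y = K⁻¹DC⁻¹ (apply K⁻¹ on the left and C⁻¹ on the right).
det K = -3, so K⁻¹ = [[1/3, -2/3, 1/3], [-2/3, -5/3, 1/3], [0, -2, 1]].
C has determinant -4; C⁻¹ = [[-1/2, -9/2, -13/4], [1/2, 7/2, 11/4], [0, -2, -3/2]].
K⁻¹D = [[16, 16, -8], [0, -8, -12], [-15, -19, 1]].
Y = (K⁻¹D)C⁻¹ = [[0, 0, 4], [-4, -4, -4], [-2, -1, -5]].

Y = [[0, 0, 4], [-4, -4, -4], [-2, -1, -5]]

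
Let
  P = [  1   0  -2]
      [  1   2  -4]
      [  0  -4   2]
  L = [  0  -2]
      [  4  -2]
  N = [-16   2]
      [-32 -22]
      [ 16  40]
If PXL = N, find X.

X = [[-5, 0], [4, 0], [-4, 2]]

Isolating X: multiply by P⁻¹ from the left and L⁻¹ from the right, so X = P⁻¹NL⁻¹.
P has determinant -4; P⁻¹ = [[3, -2, -1], [1/2, -1/2, -1/2], [1, -1, -1/2]].
L has determinant 8; L⁻¹ = [[-1/4, 1/4], [-1/2, 0]].
P⁻¹N = [[0, 10], [0, -8], [8, 4]].
X = (P⁻¹N)L⁻¹ = [[-5, 0], [4, 0], [-4, 2]].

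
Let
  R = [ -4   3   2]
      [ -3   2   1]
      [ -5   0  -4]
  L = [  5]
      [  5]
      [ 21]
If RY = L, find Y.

Since R multiplies Y on the left, Y = R⁻¹L.
det R = 1, so R⁻¹ = [[-8, 12, -1], [-17, 26, -2], [10, -15, 1]].
Y = R⁻¹L = [[-8, 12, -1], [-17, 26, -2], [10, -15, 1]] · [[5], [5], [21]] = [[-1], [3], [-4]].

Y = [[-1], [3], [-4]]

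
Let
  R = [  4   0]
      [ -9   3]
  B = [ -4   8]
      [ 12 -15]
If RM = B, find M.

M = [[-1, 2], [1, 1]]

Left-multiplying both sides by R⁻¹ gives M = R⁻¹B.
det R = 12, so R⁻¹ = [[1/4, 0], [3/4, 1/3]].
M = R⁻¹B = [[1/4, 0], [3/4, 1/3]] · [[-4, 8], [12, -15]] = [[-1, 2], [1, 1]].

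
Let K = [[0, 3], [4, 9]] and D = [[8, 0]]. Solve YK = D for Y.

K is on the right of Y, so right-multiply by K⁻¹: Y = DK⁻¹.
det K = -12; the adjugate gives K⁻¹ = [[-3/4, 1/4], [1/3, 0]].
Y = DK⁻¹ = [[8, 0]] · [[-3/4, 1/4], [1/3, 0]] = [[-6, 2]].

Y = [[-6, 2]]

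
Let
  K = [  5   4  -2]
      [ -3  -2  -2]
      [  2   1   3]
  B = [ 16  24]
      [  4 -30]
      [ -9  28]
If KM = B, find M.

Left-multiplying both sides by K⁻¹ gives M = K⁻¹B.
det K = -2; the adjugate gives K⁻¹ = [[2, 7, 6], [-5/2, -19/2, -8], [-1/2, -3/2, -1]].
M = K⁻¹B = [[2, 7, 6], [-5/2, -19/2, -8], [-1/2, -3/2, -1]] · [[16, 24], [4, -30], [-9, 28]] = [[6, 6], [-6, 1], [-5, 5]].

M = [[6, 6], [-6, 1], [-5, 5]]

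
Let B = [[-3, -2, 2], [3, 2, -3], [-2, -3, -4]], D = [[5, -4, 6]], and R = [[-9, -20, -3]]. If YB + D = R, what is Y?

Y = [[-1, -3, 4]]

YB = R − D = [[-14, -16, -9]].
B is on the right of Y, so right-multiply by B⁻¹: Y = (R − D)B⁻¹.
B has determinant 5; B⁻¹ = [[-17/5, -14/5, 2/5], [18/5, 16/5, -3/5], [-1, -1, 0]].
Y = (R − D)B⁻¹ = [[-1, -3, 4]].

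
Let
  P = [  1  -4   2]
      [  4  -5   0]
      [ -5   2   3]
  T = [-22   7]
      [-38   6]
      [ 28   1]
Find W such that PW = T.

W = [[-2, -1], [6, -2], [2, 0]]

P is on the left of W, so left-multiply by P⁻¹: W = P⁻¹T.
det P = -1; the adjugate gives P⁻¹ = [[15, -16, -10], [12, -13, -8], [17, -18, -11]].
W = P⁻¹T = [[15, -16, -10], [12, -13, -8], [17, -18, -11]] · [[-22, 7], [-38, 6], [28, 1]] = [[-2, -1], [6, -2], [2, 0]].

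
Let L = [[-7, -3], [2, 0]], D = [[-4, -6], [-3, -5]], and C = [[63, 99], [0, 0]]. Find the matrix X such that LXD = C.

X = [[0, 0], [3, 3]]

Isolating X: multiply by L⁻¹ from the left and D⁻¹ from the right, so X = L⁻¹CD⁻¹.
L has determinant 6; L⁻¹ = [[0, 1/2], [-1/3, -7/6]].
det D = 2; the adjugate gives D⁻¹ = [[-5/2, 3], [3/2, -2]].
L⁻¹C = [[0, 0], [-21, -33]].
X = (L⁻¹C)D⁻¹ = [[0, 0], [3, 3]].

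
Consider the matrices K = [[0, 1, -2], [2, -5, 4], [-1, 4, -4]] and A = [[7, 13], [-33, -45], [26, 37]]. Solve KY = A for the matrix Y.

Left-multiplying both sides by K⁻¹ gives Y = K⁻¹A.
det K = -2, so K⁻¹ = [[-2, 2, 3], [-2, 1, 2], [-3/2, 1/2, 1]].
Y = K⁻¹A = [[-2, 2, 3], [-2, 1, 2], [-3/2, 1/2, 1]] · [[7, 13], [-33, -45], [26, 37]] = [[-2, -5], [5, 3], [-1, -5]].

Y = [[-2, -5], [5, 3], [-1, -5]]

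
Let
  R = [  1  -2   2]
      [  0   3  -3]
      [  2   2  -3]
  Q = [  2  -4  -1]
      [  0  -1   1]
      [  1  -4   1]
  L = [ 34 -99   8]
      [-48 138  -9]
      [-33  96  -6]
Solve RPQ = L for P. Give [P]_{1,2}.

3

P = R⁻¹LQ⁻¹ (apply R⁻¹ on the left and Q⁻¹ on the right).
det R = -3; the adjugate gives R⁻¹ = [[1, 2/3, 0], [2, 7/3, -1], [2, 2, -1]].
det Q = 1, so Q⁻¹ = [[3, 8, -5], [1, 3, -2], [1, 4, -2]].
R⁻¹L = [[2, -7, 2], [-11, 28, 1], [5, -18, 4]].
P = (R⁻¹L)Q⁻¹ = [[1, 3, 0], [-4, 0, -3], [1, 2, 3]].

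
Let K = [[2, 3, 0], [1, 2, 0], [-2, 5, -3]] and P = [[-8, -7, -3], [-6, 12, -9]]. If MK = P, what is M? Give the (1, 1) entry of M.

Right-multiplying both sides by K⁻¹ gives M = PK⁻¹.
K has determinant -3; K⁻¹ = [[2, -3, 0], [-1, 2, 0], [-3, 16/3, -1/3]].
M = PK⁻¹ = [[-8, -7, -3], [-6, 12, -9]] · [[2, -3, 0], [-1, 2, 0], [-3, 16/3, -1/3]] = [[0, -6, 1], [3, -6, 3]].

0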